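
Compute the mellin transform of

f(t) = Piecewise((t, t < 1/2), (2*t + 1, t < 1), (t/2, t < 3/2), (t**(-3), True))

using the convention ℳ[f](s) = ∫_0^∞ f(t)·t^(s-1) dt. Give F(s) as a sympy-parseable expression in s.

treat the 4 regions marked off by 1/2, 1, 3/2 separately and sum
piece [0, 1/2): integrate t against the kernel
on [1/2, 1) integrate f = (2*t + 1) against the kernel
[1, 3/2) adds the kernel integral of t/2
piece [3/2, ∞): integrate t**(-3) against the kernel

(270*2**s*s**2 - 702*2**s*s - 324*2**s + 49*3**s*s**2 - 275*3**s*s - 162*s**2 + 378*s + 324)/(108*2**s*s*(s**2 - 2*s - 3))
  -1 < Re(s) < 3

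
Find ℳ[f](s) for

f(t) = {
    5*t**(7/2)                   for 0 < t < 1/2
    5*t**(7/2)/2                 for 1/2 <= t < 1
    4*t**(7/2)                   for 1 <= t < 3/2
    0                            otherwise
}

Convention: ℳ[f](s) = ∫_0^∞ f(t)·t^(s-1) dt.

cuts at 1/2, 1: linearity sums the 3 kernel integrals
for t in [0, 1/2): the term is ∫ 5*t**(7/2)·t^(s-1)
the [1/2, 1) slice contributes ∫ 5*t**(7/2)/2·t^(s-1) dt
the [1, 3/2) slice contributes ∫ 4*t**(7/2)·t^(s-1) dt

(5*2**(-s - 7/2) + 8*(3/2)**(s + 7/2) - 3)/(2*s + 7)
  Re(s) > -7/2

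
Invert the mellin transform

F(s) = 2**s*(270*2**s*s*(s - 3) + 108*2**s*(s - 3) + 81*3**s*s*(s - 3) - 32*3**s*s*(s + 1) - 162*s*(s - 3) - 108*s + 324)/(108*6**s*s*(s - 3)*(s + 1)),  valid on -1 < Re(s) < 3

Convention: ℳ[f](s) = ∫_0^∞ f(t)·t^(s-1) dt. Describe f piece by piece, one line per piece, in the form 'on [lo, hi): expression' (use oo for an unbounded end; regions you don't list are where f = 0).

on [0, 1/3): 3*t/2
on [1/3, 2/3): 3*t + 1
on [2/3, 1): 3*t/4
on [1, oo): 8/(27*t**3)

strip the common scale on t: 3*t on [0, 1/6); 6*t + 1 on [1/6, 1/3); 3*t/2 on [1/3, 1/2); …
the common scale on t comes off first: t on [0, 1/2); 2*t + 1 on [1/2, 1); t/2 on [1, 3/2); …
the 4 pieces separated at 1/3, 2/3, 1 each add one integral
∫ over [0, 1/3) of 3*t/2·t^(s-1) joins the sum
segment [1/3, 2/3) carries (3*t + 1); integrate it
piece [2/3, 1): integrate 3*t/4 against the kernel
for t in [1, ∞): the term is ∫ 8/(27*t**3)·t^(s-1)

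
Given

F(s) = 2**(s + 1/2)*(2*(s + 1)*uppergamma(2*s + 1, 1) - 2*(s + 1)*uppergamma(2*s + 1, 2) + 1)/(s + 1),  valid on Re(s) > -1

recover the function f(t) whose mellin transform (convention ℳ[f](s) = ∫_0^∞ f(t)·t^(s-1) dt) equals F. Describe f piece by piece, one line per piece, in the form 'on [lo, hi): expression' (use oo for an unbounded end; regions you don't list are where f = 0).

the shared t-power comes off first: sqrt(2)*sqrt(t)/2 on [0, 2); exp(-sqrt(2)*sqrt(t)/2) on [2, 8)
peel off the common scale on t: sqrt(t) on [0, 1); exp(-sqrt(t)) on [1, 4)
peel off the power substitution: t on [0, 1); exp(-t) on [1, 2)
along the cuts 2, ℳ[f](s) splits into 2 integrals
between 0 and 2 the integrand is sqrt(2)*t/2·t^(s-1)
segment 2 to 8 holds sqrt(t)*exp(-sqrt(2)*sqrt(t)/2); add its integral

on [0, 2): sqrt(2)*t/2
on [2, 8): sqrt(t)*exp(-sqrt(2)*sqrt(t)/2)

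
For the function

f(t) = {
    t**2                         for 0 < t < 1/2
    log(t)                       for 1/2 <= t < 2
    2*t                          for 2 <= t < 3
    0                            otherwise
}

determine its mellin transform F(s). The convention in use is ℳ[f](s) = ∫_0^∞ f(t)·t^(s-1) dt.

cuts at 1/2, 2: linearity sums the 3 kernel integrals
on [0, 1/2): add ∫ t**2·t^(s-1) dt
segment [1/2, 2) carries log(t); integrate it
between 2 and 3 the integrand is 2*t·t^(s-1)

(-16*2**(2*s)*s**2*(s + 2) + 4*2**(2*s)*s*(s + 1)*(s + 2)*log(2) - 4*2**(2*s)*(s + 1)*(s + 2) + 24*6**s*s**2*(s + 2) + s**2*(s + 1) + 4*s*(s + 1)*(s + 2)*log(2) + 4*(s + 1)*(s + 2))/(4*2**s*s**2*(s + 1)*(s + 2))
  Re(s) > -2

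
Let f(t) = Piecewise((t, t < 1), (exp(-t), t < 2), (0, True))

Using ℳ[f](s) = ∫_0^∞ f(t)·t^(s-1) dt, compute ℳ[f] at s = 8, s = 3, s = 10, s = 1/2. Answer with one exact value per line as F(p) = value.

f breaks at 1 into 2 integrals to sum
piece [0, 1): integrate t against the kernel
piece [1, 2): integrate exp(-t) against the kernel

F(8) = -37200*exp(-2) + 1/9 + 13700*exp(-1)
F(3) = -10*exp(-2) + 1/4 + 5*exp(-1)
F(10) = -2681216*exp(-2) + 1/11 + 986410*exp(-1)
F(1/2) = -sqrt(pi)*erfc(sqrt(2)) + sqrt(pi)*erfc(1) + 2/3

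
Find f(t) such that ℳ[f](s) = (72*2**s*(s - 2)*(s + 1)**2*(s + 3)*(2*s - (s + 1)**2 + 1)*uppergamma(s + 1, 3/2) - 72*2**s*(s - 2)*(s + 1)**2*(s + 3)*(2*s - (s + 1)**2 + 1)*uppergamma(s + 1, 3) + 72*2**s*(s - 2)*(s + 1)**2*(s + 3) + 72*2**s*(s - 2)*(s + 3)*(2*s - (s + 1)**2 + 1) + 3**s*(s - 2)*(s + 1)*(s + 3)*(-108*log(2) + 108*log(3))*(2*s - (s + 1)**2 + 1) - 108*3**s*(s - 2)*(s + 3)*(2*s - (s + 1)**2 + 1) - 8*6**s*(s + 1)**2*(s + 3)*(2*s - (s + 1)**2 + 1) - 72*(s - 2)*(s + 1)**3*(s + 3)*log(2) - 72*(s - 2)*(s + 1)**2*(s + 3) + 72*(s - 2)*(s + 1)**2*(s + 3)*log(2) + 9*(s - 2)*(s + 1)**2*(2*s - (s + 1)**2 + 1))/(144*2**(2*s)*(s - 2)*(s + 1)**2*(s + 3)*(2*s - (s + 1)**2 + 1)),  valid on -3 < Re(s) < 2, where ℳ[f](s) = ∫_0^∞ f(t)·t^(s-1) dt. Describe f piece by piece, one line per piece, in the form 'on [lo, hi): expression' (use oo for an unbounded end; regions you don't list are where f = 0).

remove the shared t-power first: 4*t**2 on [0, 1/4); log(2*t)/(2*t) on [1/4, 1/2); log(2*t) on [1/2, 3/4); …
remove the common scale on t first: t**2 on [0, 1/2); log(t)/t on [1/2, 1); log(t) on [1, 3/2); …
split f at 1/4, 1/2, 3/4, 3/2: ℳ[f](s) collects 5 kernel integrals
between 0 and 1/4 the integrand is 4*t**3·t^(s-1)
∫ log(2*t)/2·t^(s-1) over [1/4, 1/2)
[1/2, 3/4) adds the kernel integral of t*log(2*t)
[3/4, 3/2) adds the kernel integral of t*exp(-2*t)
piece [3/2, ∞): integrate 1/(8*t**2) against the kernel

on [0, 1/4): 4*t**3
on [1/4, 1/2): log(2*t)/2
on [1/2, 3/4): t*log(2*t)
on [3/4, 3/2): t*exp(-2*t)
on [3/2, oo): 1/(8*t**2)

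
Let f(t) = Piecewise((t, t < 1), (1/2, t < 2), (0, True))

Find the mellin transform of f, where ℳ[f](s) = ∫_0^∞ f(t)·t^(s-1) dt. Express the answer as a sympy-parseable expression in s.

(2**s*(s + 1) + s - 1)/(2*s*(s + 1))
  Re(s) > -1

split f at 1: ℳ[f](s) collects 2 kernel integrals
the [0, 1) slice contributes ∫ t·t^(s-1) dt
on [1, 2): add ∫ 1/2·t^(s-1) dt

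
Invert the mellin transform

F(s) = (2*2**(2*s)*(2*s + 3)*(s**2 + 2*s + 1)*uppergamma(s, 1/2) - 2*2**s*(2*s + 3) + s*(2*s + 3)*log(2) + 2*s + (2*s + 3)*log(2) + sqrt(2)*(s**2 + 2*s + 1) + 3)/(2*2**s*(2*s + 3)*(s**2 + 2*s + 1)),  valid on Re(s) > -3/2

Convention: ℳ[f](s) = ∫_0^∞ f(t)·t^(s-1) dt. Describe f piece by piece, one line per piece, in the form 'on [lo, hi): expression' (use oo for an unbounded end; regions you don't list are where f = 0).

on [0, 1/2): t**(3/2)
on [1/2, 1): t*log(t)
on [1, oo): exp(-t/2)

decompose at 1/2, 1; ℳ[f](s) sums the 3 pieces' integrals
∫ over [0, 1/2) of t**(3/2)·t^(s-1) joins the sum
over [1/2, 1), the kernel integral of t*log(t) enters the sum
∫ exp(-t/2)·t^(s-1) over [1, ∞)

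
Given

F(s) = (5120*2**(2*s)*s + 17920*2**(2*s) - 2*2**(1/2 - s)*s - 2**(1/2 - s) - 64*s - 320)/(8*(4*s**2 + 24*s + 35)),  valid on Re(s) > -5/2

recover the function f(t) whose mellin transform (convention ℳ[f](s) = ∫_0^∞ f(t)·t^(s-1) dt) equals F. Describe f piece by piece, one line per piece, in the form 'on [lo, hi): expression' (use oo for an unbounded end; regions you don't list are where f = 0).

on [0, 1/2): t**(5/2)
on [1/2, 1): 3*t**(7/2)
on [1, 4): 5*t**(5/2)

summing 3 kernel integrals split by 1/2, 1 yields ℳ[f](s)
segment 0 to 1/2 holds t**(5/2); add its integral
∫ 3*t**(7/2)·t^(s-1) over [1/2, 1)
piece [1, 4): integrate 5*t**(5/2) against the kernel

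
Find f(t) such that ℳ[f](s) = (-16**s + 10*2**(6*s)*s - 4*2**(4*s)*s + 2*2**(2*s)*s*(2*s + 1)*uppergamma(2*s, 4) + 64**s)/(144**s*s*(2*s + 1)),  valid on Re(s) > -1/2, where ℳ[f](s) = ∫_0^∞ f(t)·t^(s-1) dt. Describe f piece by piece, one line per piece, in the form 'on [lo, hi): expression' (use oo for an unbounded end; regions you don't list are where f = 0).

remove the power substitution first: 3*t on [0, 1/3); 6*t + 1 on [1/3, 2/3); exp(-6*t) on [2/3, ∞)
strip the common scale on t: t on [0, 1); 2*t + 1 on [1, 2); exp(-2*t) on [2, ∞)
linearity at 1/9, 4/9 turns ℳ[f](s) into 3 summed integrals
over [0, 1/9), the kernel integral of 3*sqrt(t) enters the sum
∫ over [1/9, 4/9) of (6*sqrt(t) + 1)·t^(s-1) joins the sum
on [4/9, ∞) integrate f = exp(-6*sqrt(t)) against the kernel

on [0, 1/9): 3*sqrt(t)
on [1/9, 4/9): 6*sqrt(t) + 1
on [4/9, oo): exp(-6*sqrt(t))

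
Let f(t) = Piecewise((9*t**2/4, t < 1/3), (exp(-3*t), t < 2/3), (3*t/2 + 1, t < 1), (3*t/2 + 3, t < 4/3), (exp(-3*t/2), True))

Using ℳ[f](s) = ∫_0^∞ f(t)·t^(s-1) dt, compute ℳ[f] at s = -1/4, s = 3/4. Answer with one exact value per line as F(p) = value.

F(-1/4) = 3**(1/4)*(-196*sqrt(2) - 42*uppergamma(-1/4, 2) + 21*2**(3/4)*uppergamma(-1/4, 2) + 6 + 42*uppergamma(-1/4, 1) + 56*2**(3/4) + 112*3**(3/4))/42
F(3/4) = 3**(1/4)*(-616*3**(3/4) - 440*2**(3/4) - 231*uppergamma(3/4, 2) + 21 + 231*2**(3/4)*uppergamma(3/4, 2) + 231*uppergamma(3/4, 1) + 2376*sqrt(2))/693

back out the common scale on t: t**2 on [0, 1/2); exp(-2*t) on [1/2, 1); t + 1 on [1, 3/2); …
the 5 pieces separated at 1/3, 2/3, 1, 4/3 each add one integral
for t in [0, 1/3): the term is ∫ 9*t**2/4·t^(s-1)
∫ exp(-3*t)·t^(s-1) over [1/3, 2/3)
on [2/3, 1) integrate f = (3*t/2 + 1) against the kernel
[1, 4/3) adds the kernel integral of (3*t/2 + 3)
the [4/3, ∞) slice contributes ∫ exp(-3*t/2)·t^(s-1) dt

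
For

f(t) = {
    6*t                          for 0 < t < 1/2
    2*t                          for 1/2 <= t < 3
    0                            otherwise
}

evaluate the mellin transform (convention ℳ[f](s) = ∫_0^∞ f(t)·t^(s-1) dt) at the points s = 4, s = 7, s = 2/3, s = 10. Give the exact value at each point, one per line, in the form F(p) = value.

F(4) = 3889/40
F(7) = 839809/512
F(2/3) = 3*2**(1/3)/5 + 18*3**(2/3)/5
F(10) = 181398529/5632

along the cuts 1/2, ℳ[f](s) splits into 2 integrals
between 0 and 1/2 the integrand is 6*t·t^(s-1)
∫ over [1/2, 3) of 2*t·t^(s-1) joins the sum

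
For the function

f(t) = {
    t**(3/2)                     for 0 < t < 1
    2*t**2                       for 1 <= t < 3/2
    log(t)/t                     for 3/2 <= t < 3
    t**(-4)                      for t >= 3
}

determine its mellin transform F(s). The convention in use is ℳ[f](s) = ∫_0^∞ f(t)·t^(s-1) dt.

slice at 1, 3/2, 3, transform all 4 pieces, and sum them
on [0, 1): add ∫ t**(3/2)·t^(s-1) dt
on [1, 3/2): add ∫ 2*t**2·t^(s-1) dt
the [3/2, 3) slice contributes ∫ log(t)/t·t^(s-1) dt
over [3, ∞), the kernel integral of t**(-4) enters the sum

(324*2**s*(s - 4)*(s + 2)*(s**2 - 2*s + 1) - 324*2**s*(s - 4)*(2*s + 3)*(s**2 - 2*s + 1) - 108*3**s*s*(s - 4)*(s + 2)*(2*s + 3)*log(3) + 108*3**s*s*(s - 4)*(s + 2)*(2*s + 3)*log(2) - 108*3**s*(s - 4)*(s + 2)*(2*s + 3)*log(2) + 108*3**s*(s - 4)*(s + 2)*(2*s + 3) + 108*3**s*(s - 4)*(s + 2)*(2*s + 3)*log(3) + 729*3**s*(s - 4)*(2*s + 3)*(s**2 - 2*s + 1) + 54*6**s*s*(s - 4)*(s + 2)*(2*s + 3)*log(3) - 54*6**s*(s - 4)*(s + 2)*(2*s + 3)*log(3) - 54*6**s*(s - 4)*(s + 2)*(2*s + 3) - 2*6**s*(s + 2)*(2*s + 3)*(s**2 - 2*s + 1))/(162*2**s*(s - 4)*(s + 2)*(2*s + 3)*(s**2 - 2*s + 1))
  -3/2 < Re(s) < 4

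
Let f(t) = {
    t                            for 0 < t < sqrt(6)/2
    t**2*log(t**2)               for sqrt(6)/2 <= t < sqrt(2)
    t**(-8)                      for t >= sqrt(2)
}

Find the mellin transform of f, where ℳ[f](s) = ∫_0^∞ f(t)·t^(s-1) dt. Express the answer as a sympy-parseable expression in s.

undo the power substitution: sqrt(t) on [0, 3/2); t*log(t) on [3/2, 2); t**(-4) on [2, ∞)
summing 3 kernel integrals split by sqrt(6)/2, sqrt(2) yields ℳ[f](s)
between 0 and sqrt(6)/2 the integrand is t·t^(s-1)
on [sqrt(6)/2, sqrt(2)) integrate f = t**2*log(t**2) against the kernel
piece [sqrt(2), ∞): integrate t**(-8) against the kernel

(sqrt(2)/2)**s*(32*2**s*s*(s - 8)*(s + 1)*log(2) - 64*2**s*(s - 8)*(s + 1) + 64*2**s*(s - 8)*(s + 1)*log(2) - 2**s*(s + 1)*(s**2 + 4*s + 4) + 3**(s/2)*s*(s - 8)*(s + 1)*(-24*log(3) + 24*log(2)) + 3**(s/2)*(s - 8)*(s + 1)*(-48*log(3) + 48*log(2)) + 48*3**(s/2)*(s - 8)*(s + 1) + 8*3**(s/2)*sqrt(6)*(s - 8)*(s**2 + 4*s + 4))/(16*(s - 8)*(s + 1)*(s**2 + 4*s + 4))
  -1 < Re(s) < 8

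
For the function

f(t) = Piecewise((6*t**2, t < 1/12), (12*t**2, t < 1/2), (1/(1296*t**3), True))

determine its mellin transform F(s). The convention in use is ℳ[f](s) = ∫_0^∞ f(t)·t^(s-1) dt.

back out the shared t-power: 6*t on [0, 1/12); 12*t on [1/12, 1/2); 1/(1296*t**4) on [1/2, ∞)
reversing the common scale on t: 3*t on [0, 1/6); 6*t on [1/6, 1); 1/(81*t**4) on [1, ∞)
undo the common scale on t: t on [0, 1/2); 2*t on [1/2, 3); t**(-4) on [3, ∞)
slice at 1/12, 1/2, transform all 3 pieces, and sum them
the [0, 1/12) slice contributes ∫ 6*t**2·t^(s-1) dt
∫ over [1/12, 1/2) of 12*t**2·t^(s-1) joins the sum
segment 1/2 to ∞ holds 1/(1296*t**3); add its integral

(1940*6**s*s - 5840*6**s - 27*s + 81)/(648*12**s*(s**2 - s - 6))
  -2 < Re(s) < 3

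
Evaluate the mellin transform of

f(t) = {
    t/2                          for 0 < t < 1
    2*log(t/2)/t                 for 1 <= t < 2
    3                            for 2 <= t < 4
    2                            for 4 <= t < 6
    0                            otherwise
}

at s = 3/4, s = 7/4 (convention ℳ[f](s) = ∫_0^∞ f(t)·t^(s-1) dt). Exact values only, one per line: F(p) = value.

peel off the common scale on t: t on [0, 1/2); log(t)/t on [1/2, 1); 3 on [1, 2); …
breakpoints 1, 2, 4: one integral from each of the 4 segments
[0, 1) adds the kernel integral of t/2
over [1, 2), the kernel integral of 2*log(t/2)/t enters the sum
between 2 and 4 the integrand is 3·t^(s-1)
[4, 6) adds the kernel integral of 2

F(3/4) = -20*2**(3/4) - 8*log(2) + 8*sqrt(2)/3 + 8*6**(3/4)/3 + 226/7
F(7/4) = -440*2**(3/4)/63 + 8*log(2)/3 + 370/99 + 32*sqrt(2)/7 + 48*6**(3/4)/7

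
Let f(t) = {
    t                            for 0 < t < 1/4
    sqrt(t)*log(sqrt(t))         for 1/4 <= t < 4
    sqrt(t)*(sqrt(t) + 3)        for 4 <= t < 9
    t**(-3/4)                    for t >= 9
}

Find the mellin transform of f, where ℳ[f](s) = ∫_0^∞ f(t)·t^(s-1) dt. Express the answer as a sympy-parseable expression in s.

2**(-2*s - 1)*(-270*2**(4*s + 2)*(2*s + 1)**2*(4*s - 3) + 54*2**(4*s + 2)*(2*s + 1)*(2*s + 2)*(4*s - 3)*log(2) - 162*2**(4*s + 2)*(2*s + 1)*(4*s - 3) - 54*2**(4*s + 2)*(2*s + 2)*(4*s - 3) - 4*sqrt(3)*6**(2*s + 1)*(2*s + 1)**2*(2*s + 2) + 324*6**(2*s + 1)*(2*s + 1)**2*(4*s - 3) + 162*6**(2*s + 1)*(2*s + 1)*(4*s - 3) + 27*(2*s + 1)**2*(4*s - 3) + 54*(2*s + 1)*(2*s + 2)*(4*s - 3)*log(2) + (4*s - 3)*(108*s + 108))/(27*(2*s + 1)**2*(2*s + 2)*(4*s - 3))
  -1 < Re(s) < 3/4

peel off the power substitution: t**2 on [0, 1/2); t*log(t) on [1/2, 2); t*(t + 3) on [2, 3); …
invert the shared t-power to get t**3 on [0, 1/2); t**2*log(t) on [1/2, 2); t**2*(t + 3) on [2, 3); …
invert the shared t-power to get t on [0, 1/2); log(t) on [1/2, 2); t + 3 on [2, 3); …
decompose at 1/4, 4, 9; ℳ[f](s) sums the 4 pieces' integrals
∫ over [0, 1/4) of t·t^(s-1) joins the sum
∫ sqrt(t)*log(sqrt(t))·t^(s-1) over [1/4, 4)
∫ sqrt(t)*(sqrt(t) + 3)·t^(s-1) over [4, 9)
segment 9 to ∞ holds t**(-3/4); add its integral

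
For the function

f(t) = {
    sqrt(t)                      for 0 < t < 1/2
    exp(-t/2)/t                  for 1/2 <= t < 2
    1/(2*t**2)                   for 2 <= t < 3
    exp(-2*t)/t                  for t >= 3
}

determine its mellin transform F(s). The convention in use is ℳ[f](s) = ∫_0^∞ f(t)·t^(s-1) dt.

invert the shared t-power to get t**(3/2) on [0, 1/2); exp(-t/2) on [1/2, 2); 1/(2*t) on [2, 3); …
f breaks at 1/2, 2, 3 into 4 integrals to sum
over [0, 1/2), the kernel integral of sqrt(t) enters the sum
on [1/2, 2) integrate f = exp(-t/2)/t against the kernel
[2, 3) adds the kernel integral of 1/(2*t**2)
∫ exp(-2*t)/t·t^(s-1) over [3, ∞)

(6*24**s*(s - 2)*(2*s + 1)*uppergamma(s - 1, 1/4) - 6*24**s*(s - 2)*(2*s + 1)*uppergamma(s - 1, 1) - 3*24**s*(2*s + 1)/2 + 2*36**s*(2*s + 1)/3 + 24*6**s*(s - 2)*(2*s + 1)*uppergamma(s - 1, 6) + 12*sqrt(2)*6**s*(s - 2))/(12*12**s*(s - 2)*(2*s + 1))
  Re(s) > -1/2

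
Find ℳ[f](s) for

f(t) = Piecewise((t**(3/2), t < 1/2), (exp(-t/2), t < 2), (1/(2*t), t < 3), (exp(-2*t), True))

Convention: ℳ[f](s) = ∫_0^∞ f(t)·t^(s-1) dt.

(12*24**s*(s - 1)*(2*s + 3)*uppergamma(s, 1/4) - 12*24**s*(s - 1)*(2*s + 3)*uppergamma(s, 1) - 3*24**s*(2*s + 3) + 2*36**s*(2*s + 3) + 12*6**s*(s - 1)*(2*s + 3)*uppergamma(s, 6) + 6*sqrt(2)*6**s*(s - 1))/(12*12**s*(s - 1)*(2*s + 3))
  Re(s) > -3/2

slice at 1/2, 2, 3, transform all 4 pieces, and sum them
piece [0, 1/2): integrate t**(3/2) against the kernel
on [1/2, 2): add ∫ exp(-t/2)·t^(s-1) dt
segment [2, 3) carries 1/(2*t); integrate it
for t in [3, ∞): the term is ∫ exp(-2*t)·t^(s-1)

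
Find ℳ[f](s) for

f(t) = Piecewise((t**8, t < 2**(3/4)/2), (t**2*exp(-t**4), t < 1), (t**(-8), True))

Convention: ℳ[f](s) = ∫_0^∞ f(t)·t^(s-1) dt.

(s**2*uppergamma(s/4 + 1/2, 1/2) - s**2*uppergamma(s/4 + 1/2, 1) - 4*s - 64*uppergamma(s/4 + 1/2, 1/2) + 64*uppergamma(s/4 + 1/2, 1) - 32 + s/2**(s/4) - 8/2**(s/4))/(4*(s**2 - 64))
  -8 < Re(s) < 8

back out the shared t-power: t**6 on [0, 2**(3/4)/2); exp(-t**4) on [2**(3/4)/2, 1); t**(-10) on [1, ∞)
the power substitution comes off first: t**3 on [0, sqrt(2)/2); exp(-t**2) on [sqrt(2)/2, 1); t**(-5) on [1, ∞)
back out the power substitution: t**(3/2) on [0, 1/2); exp(-t) on [1/2, 1); t**(-5/2) on [1, ∞)
decompose at 2**(3/4)/2, 1; ℳ[f](s) sums the 3 pieces' integrals
[0, 2**(3/4)/2) adds the kernel integral of t**8
on [2**(3/4)/2, 1) integrate f = t**2*exp(-t**4) against the kernel
piece [1, ∞): integrate t**(-8) against the kernel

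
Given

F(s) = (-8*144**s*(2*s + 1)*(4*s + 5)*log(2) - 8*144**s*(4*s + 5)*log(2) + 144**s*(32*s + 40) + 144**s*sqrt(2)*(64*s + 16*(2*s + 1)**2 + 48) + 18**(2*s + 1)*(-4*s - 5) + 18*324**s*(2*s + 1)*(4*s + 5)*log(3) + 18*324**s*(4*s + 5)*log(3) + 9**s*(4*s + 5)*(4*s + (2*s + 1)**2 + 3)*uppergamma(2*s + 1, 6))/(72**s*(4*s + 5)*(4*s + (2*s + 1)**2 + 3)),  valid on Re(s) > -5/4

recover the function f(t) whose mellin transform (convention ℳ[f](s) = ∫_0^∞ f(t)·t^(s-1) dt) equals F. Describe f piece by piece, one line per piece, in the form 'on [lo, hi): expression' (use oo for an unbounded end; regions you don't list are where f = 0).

the common scale on t comes off first: t**(5/4) on [0, 4); t*log(sqrt(t)) on [4, 9); sqrt(t)*exp(-2*sqrt(t)) on [9, ∞)
remove the power substitution first: t**(5/2) on [0, 2); t**2*log(t) on [2, 3); t*exp(-2*t) on [3, ∞)
reversing the shared t-power: t**(3/2) on [0, 2); t*log(t) on [2, 3); exp(-2*t) on [3, ∞)
decompose at 2, 9/2; ℳ[f](s) sums the 3 pieces' integrals
segment 0 to 2 holds 2*2**(1/4)*t**(5/4); add its integral
on [2, 9/2) integrate f = 2*t*log(sqrt(2)*sqrt(t)) against the kernel
for t in [9/2, ∞): the term is ∫ sqrt(2)*sqrt(t)*exp(-2*sqrt(2)*sqrt(t))·t^(s-1)

on [0, 2): 2*2**(1/4)*t**(5/4)
on [2, 9/2): 2*t*log(sqrt(2)*sqrt(t))
on [9/2, oo): sqrt(2)*sqrt(t)*exp(-2*sqrt(2)*sqrt(t))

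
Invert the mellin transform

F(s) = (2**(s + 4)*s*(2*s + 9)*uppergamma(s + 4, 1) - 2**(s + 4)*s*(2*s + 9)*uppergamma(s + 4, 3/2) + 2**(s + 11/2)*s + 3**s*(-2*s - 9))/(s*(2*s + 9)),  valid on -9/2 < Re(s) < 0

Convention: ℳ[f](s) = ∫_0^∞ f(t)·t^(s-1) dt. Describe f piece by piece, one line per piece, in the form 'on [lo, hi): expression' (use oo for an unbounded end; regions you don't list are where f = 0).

on [0, 2): t**(9/2)
on [2, 3): t**4*exp(-t/2)
on [3, oo): 1

invert the shared t-power to get t**(5/2) on [0, 2); t**2*exp(-t/2) on [2, 3); t**(-2) on [3, ∞)
the shared t-power comes off first: sqrt(t) on [0, 2); exp(-t/2) on [2, 3); t**(-4) on [3, ∞)
the 3 pieces separated at 2, 3 each add one integral
[0, 2) adds the kernel integral of t**(9/2)
on [2, 3) integrate f = t**4*exp(-t/2) against the kernel
over [3, ∞), the kernel integral of 1 enters the sum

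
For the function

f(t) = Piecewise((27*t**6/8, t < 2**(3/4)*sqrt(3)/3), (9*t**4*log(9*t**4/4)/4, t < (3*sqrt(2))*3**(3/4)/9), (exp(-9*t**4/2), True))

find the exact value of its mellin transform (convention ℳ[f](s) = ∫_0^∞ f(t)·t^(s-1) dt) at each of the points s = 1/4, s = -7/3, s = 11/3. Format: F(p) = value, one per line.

reversing the power substitution: 27*t**3/8 on [0, 2*sqrt(2)/3); 9*t**2*log(9*t**2/4)/4 on [2*sqrt(2)/3, 2*sqrt(3)/3); exp(-9*t**2/2) on [2*sqrt(3)/3, ∞)
remove the common scale on t first: t**3 on [0, sqrt(2)); t**2*log(t**2) on [sqrt(2), sqrt(3)); exp(-2*t**2) on [sqrt(3), ∞)
the power substitution comes off first: t**(3/2) on [0, 2); t*log(t) on [2, 3); exp(-2*t) on [3, ∞)
the 3 pieces separated at 2**(3/4)*sqrt(3)/3, (3*sqrt(2))*3**(3/4)/9 each add one integral
over [0, 2**(3/4)*sqrt(3)/3), the kernel integral of 27*t**6/8 enters the sum
[2**(3/4)*sqrt(3)/3, (3*sqrt(2))*3**(3/4)/9) adds the kernel integral of 9*t**4*log(9*t**4/4)/4
for t in [(3*sqrt(2))*3**(3/4)/9, ∞): the term is ∫ exp(-9*t**4/2)·t^(s-1)

F(1/4) = -64*2**(1/8)*3**(15/16)/289 - 8*2**(3/16)*3**(7/8)*log(2)/51 + 2**(1/16)*3**(7/8)*uppergamma(1/16, 6)/12 + 128*2**(3/16)*3**(7/8)/867 + 8*2**(11/16)*3**(7/8)/75 + 4*2**(1/8)*3**(15/16)*log(3)/17
F(-7/3) = -27*2**(5/6)*3**(7/12)/25 - 9*2**(1/4)*3**(1/6)*log(2)/10 + 3*2**(5/12)*3**(1/6)*uppergamma(-7/12, 6)/8 + 9*2**(3/4)*3**(1/6)/22 + 9*2**(5/6)*3**(7/12)*log(3)/20 + 54*2**(1/4)*3**(1/6)/25
F(11/3) = -72*2**(5/6)*3**(1/12)/529 - 8*2**(3/4)*3**(1/6)*log(2)/69 + 2**(11/12)*3**(1/6)*uppergamma(11/12, 6)/36 + 32*2**(3/4)*3**(1/6)/529 + 16*2**(1/4)*3**(1/6)/87 + 6*2**(5/6)*3**(1/12)*log(3)/23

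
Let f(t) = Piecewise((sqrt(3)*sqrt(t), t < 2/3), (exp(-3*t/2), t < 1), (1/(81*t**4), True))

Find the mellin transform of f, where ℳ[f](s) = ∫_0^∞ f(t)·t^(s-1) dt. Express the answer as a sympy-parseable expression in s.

invert the common scale on t to get sqrt(t) on [0, 2); exp(-t/2) on [2, 3); t**(-4) on [3, ∞)
summing 3 kernel integrals split by 2/3, 1 yields ℳ[f](s)
on [0, 2/3): add ∫ sqrt(3)*sqrt(t)·t^(s-1) dt
∫ over [2/3, 1) of exp(-3*t/2)·t^(s-1) joins the sum
between 1 and ∞ the integrand is 1/(81*t**4)·t^(s-1)

(81*2**s*(s - 4)*(2*s + 1)*uppergamma(s, 1) - 81*2**s*(s - 4)*(2*s + 1)*uppergamma(s, 3/2) + 162*2**(s + 1/2)*(s - 4) - 3**s*(2*s + 1))/(81*3**s*(s - 4)*(2*s + 1))
  -1/2 < Re(s) < 4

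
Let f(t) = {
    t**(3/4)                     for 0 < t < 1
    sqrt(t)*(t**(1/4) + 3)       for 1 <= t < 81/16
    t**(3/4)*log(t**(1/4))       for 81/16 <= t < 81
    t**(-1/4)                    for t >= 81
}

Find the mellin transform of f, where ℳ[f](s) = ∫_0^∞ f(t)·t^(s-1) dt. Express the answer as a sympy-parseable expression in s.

2*2**(-4*s - 2)*(-162*2**(4*s + 2)*(4*s - 1)*(4*s + 2)*(8*s + (4*s + 2)**2 + 5) - 162*2**(4*s + 2)*(4*s - 1)*(8*s + (4*s + 2)**2 + 5) - 81*3**(4*s + 2)*(4*s - 1)*(4*s + 2)**2*(4*s + 3)*log(3) + 81*3**(4*s + 2)*(4*s - 1)*(4*s + 2)**2*(4*s + 3)*log(2) - 81*3**(4*s + 2)*(4*s - 1)*(4*s + 2)*(4*s + 3)*log(3) + 81*3**(4*s + 2)*(4*s - 1)*(4*s + 2)*(4*s + 3)*log(2) + 81*3**(4*s + 2)*(4*s - 1)*(4*s + 2)*(4*s + 3) + 243*3**(4*s + 2)*(4*s - 1)*(4*s + 2)*(8*s + (4*s + 2)**2 + 5) + 162*3**(4*s + 2)*(4*s - 1)*(8*s + (4*s + 2)**2 + 5) + 162*6**(4*s + 2)*(4*s - 1)*(4*s + 2)**2*(4*s + 3)*log(3) - 162*6**(4*s + 2)*(4*s - 1)*(4*s + 2)*(4*s + 3) + 162*6**(4*s + 2)*(4*s - 1)*(4*s + 2)*(4*s + 3)*log(3) - 2*6**(4*s + 2)*(4*s + 2)*(4*s + 3)*(8*s + (4*s + 2)**2 + 5))/(27*(4*s - 1)*(4*s + 2)*(4*s + 3)*(8*s + (4*s + 2)**2 + 5))
  -3/4 < Re(s) < 1/4

the power substitution comes off first: t**(3/2) on [0, 1); t*(sqrt(t) + 3) on [1, 9/4); t**(3/2)*log(sqrt(t)) on [9/4, 9); …
undo the power substitution: t**3 on [0, 1); t**2*(t + 3) on [1, 3/2); t**3*log(t) on [3/2, 3); …
undo the shared t-power: t on [0, 1); t + 3 on [1, 3/2); t*log(t) on [3/2, 3); …
slice at 1, 81/16, 81, transform all 4 pieces, and sum them
[0, 1) adds the kernel integral of t**(3/4)
for t in [1, 81/16): the term is ∫ sqrt(t)*(t**(1/4) + 3)·t^(s-1)
segment [81/16, 81) carries t**(3/4)*log(t**(1/4)); integrate it
segment [81, ∞) carries t**(-1/4); integrate it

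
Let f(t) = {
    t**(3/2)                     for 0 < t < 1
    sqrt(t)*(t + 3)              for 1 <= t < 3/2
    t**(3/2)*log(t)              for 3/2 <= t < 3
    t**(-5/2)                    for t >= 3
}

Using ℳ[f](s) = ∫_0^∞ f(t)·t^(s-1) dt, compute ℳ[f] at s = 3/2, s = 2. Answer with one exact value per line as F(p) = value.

F(3/2) = 17/24 + 9*log(2)/8 + 63*log(3)/8
F(2) = -226*sqrt(3)/147 - 27*sqrt(6)*log(3)/56 - 6/5 + 27*sqrt(6)*log(2)/56 + 3861*sqrt(6)/1960 + 54*sqrt(3)*log(3)/7

remove the shared t-power first: t on [0, 1); t + 3 on [1, 3/2); t*log(t) on [3/2, 3); …
cuts at 1, 3/2, 3: linearity sums the 4 kernel integrals
∫ over [0, 1) of t**(3/2)·t^(s-1) joins the sum
for t in [1, 3/2): the term is ∫ sqrt(t)*(t + 3)·t^(s-1)
for t in [3/2, 3): the term is ∫ t**(3/2)*log(t)·t^(s-1)
for t in [3, ∞): the term is ∫ t**(-5/2)·t^(s-1)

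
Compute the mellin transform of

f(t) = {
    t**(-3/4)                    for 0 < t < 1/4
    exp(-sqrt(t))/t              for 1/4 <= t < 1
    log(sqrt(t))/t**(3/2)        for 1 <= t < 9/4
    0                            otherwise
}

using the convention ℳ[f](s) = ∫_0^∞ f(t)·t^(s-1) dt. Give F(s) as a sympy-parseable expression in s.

2**(1 - 2*s)*(4**s*(4*s - 3)*(-4*s + 4*(s - 1)**2 + 5)*uppergamma(2*s - 2, 1/2) - 4**s*(4*s - 3)*(-4*s + 4*(s - 1)**2 + 5)*uppergamma(2*s - 2, 1) + 4**s*(108*s - 81)/27 + 9**s*(24 - 32*s)/27 + 9**s*(s - 1)*(4*s - 3)*(-16*log(2) + 16*log(3))/27 + 9**s*(4*s - 3)*(-8*log(3) + 8*log(2))/27 + sqrt(2)*(-432*s + 432*(s - 1)**2 + 540)/27)/((4*s - 3)*(-4*s + 4*(s - 1)**2 + 5))
  Re(s) > 3/4

strip the shared t-power: t**(1/4) on [0, 1/4); exp(-sqrt(t)) on [1/4, 1); log(sqrt(t))/sqrt(t) on [1, 9/4)
back out the power substitution: sqrt(t) on [0, 1/2); exp(-t) on [1/2, 1); log(t)/t on [1, 3/2)
cuts at 1/4, 1: linearity sums the 3 kernel integrals
piece [0, 1/4): integrate t**(-3/4) against the kernel
for t in [1/4, 1): the term is ∫ exp(-sqrt(t))/t·t^(s-1)
segment [1, 9/4) carries log(sqrt(t))/t**(3/2); integrate it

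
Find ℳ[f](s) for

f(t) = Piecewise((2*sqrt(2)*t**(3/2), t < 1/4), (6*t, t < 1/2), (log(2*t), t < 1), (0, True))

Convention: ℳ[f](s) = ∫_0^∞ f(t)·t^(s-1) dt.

strip the common scale on t: t**(3/2) on [0, 1/2); 3*t on [1/2, 1); log(t) on [1, 2)
cuts at 1/4, 1/2: linearity sums the 3 kernel integrals
segment 0 to 1/4 holds 2*sqrt(2)*t**(3/2); add its integral
between 1/4 and 1/2 the integrand is 6*t·t^(s-1)
∫ log(2*t)·t^(s-1) over [1/2, 1)

(-2*2**(2*s)*(s + 1)*(2*s + 3) + 6*2**s*s**2*(2*s + 3) + 2*2**s*(s + 1)*(2*s + 3) + 4**s*s*(s + 1)*(2*s + 3)*log(4) + sqrt(2)*s**2*(s + 1) - 3*s**2*(2*s + 3))/(2*2**(2*s)*s**2*(s + 1)*(2*s + 3))
  Re(s) > -3/2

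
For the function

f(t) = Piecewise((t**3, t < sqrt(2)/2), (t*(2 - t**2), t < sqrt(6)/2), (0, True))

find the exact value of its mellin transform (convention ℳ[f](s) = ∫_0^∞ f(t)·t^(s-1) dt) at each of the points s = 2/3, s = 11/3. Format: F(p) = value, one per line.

F(2/3) = 3*2**(1/6)*(-34 + 29*3**(5/6))/220
F(11/3) = 3*2**(2/3)*(-26 + 171*3**(1/3))/2240

undo the shared t-power: t**2 on [0, sqrt(2)/2); 2 - t**2 on [sqrt(2)/2, sqrt(6)/2)
remove the power substitution first: t on [0, 1/2); 2 - t on [1/2, 3/2)
breakpoints sqrt(2)/2: one integral from each of the 2 segments
the [0, sqrt(2)/2) slice contributes ∫ t**3·t^(s-1) dt
segment [sqrt(2)/2, sqrt(6)/2) carries t*(2 - t**2); integrate it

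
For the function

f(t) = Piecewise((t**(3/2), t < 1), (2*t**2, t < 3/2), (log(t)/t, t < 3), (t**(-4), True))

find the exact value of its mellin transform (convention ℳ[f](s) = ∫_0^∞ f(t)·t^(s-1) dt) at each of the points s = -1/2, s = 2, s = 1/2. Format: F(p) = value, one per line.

the 4 pieces separated at 1, 3/2, 3 each add one integral
for t in [0, 1): the term is ∫ t**(3/2)·t^(s-1)
over [1, 3/2), the kernel integral of 2*t**2 enters the sum
∫ over [3/2, 3) of log(t)/t·t^(s-1) joins the sum
between 3 and ∞ the integrand is t**(-4)·t^(s-1)

F(-1/2) = -1/3 - 4*sqrt(6)*log(2)/27 - 2*sqrt(3)*log(3)/27 - 106*sqrt(3)/2187 + 4*sqrt(6)*log(3)/27 + 89*sqrt(6)/81
F(2) = 1759/2016 + 3*log(2)/2 + 3*log(3)/2
F(1/2) = -754*sqrt(3)/567 - 2*sqrt(3)*log(3)/3 - 2*sqrt(6)*log(2)/3 - 3/10 + 2*sqrt(6)*log(3)/3 + 67*sqrt(6)/30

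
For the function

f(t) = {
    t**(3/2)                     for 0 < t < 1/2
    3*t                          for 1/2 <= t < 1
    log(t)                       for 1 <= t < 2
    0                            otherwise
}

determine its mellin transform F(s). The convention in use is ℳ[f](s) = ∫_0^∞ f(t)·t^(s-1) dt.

breakpoints 1/2, 1: one integral from each of the 3 segments
for t in [0, 1/2): the term is ∫ t**(3/2)·t^(s-1)
∫ 3*t·t^(s-1) over [1/2, 1)
∫ over [1, 2) of log(t)·t^(s-1) joins the sum

(-2*2**(2*s)*(s + 1)*(2*s + 3) + 6*2**s*s**2*(2*s + 3) + 2*2**s*(s + 1)*(2*s + 3) + 4**s*s*(s + 1)*(2*s + 3)*log(4) + sqrt(2)*s**2*(s + 1) - 3*s**2*(2*s + 3))/(2*2**s*s**2*(s + 1)*(2*s + 3))
  Re(s) > -3/2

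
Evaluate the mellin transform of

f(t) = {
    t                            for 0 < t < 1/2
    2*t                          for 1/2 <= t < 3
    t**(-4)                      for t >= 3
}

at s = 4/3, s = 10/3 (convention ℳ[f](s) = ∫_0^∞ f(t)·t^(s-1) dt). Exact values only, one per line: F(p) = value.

F(4/3) = 2**(2/3)*(-54 + 3895*6**(1/3))/1008
F(10/3) = 2**(2/3)*(-3 + 7880*6**(1/3))/416

f breaks at 1/2, 3 into 3 integrals to sum
the [0, 1/2) slice contributes ∫ t·t^(s-1) dt
segment 1/2 to 3 holds 2*t; add its integral
on [3, ∞): add ∫ t**(-4)·t^(s-1) dt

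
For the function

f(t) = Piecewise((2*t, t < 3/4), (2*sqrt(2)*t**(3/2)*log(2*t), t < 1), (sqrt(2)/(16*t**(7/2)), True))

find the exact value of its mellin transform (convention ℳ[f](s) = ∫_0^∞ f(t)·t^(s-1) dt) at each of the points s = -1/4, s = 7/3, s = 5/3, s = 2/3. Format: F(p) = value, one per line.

F(-1/4) = -379*sqrt(2)/300 - 6*3**(1/4)*log(3)/5 + 6*3**(1/4)*log(2)/5 + 24*3**(1/4)/25 + 8*sqrt(2)*log(2)/5 + 2*sqrt(2)*3**(3/4)/3
F(7/3) = -81*6**(5/6)*log(3)/1472 - 2445*sqrt(2)/29624 + 243*6**(5/6)/16928 + 81*6**(5/6)*log(2)/1472 + 81*6**(1/3)/640 + 12*sqrt(2)*log(2)/23
F(5/3) = -81*6**(1/6)*log(3)/304 - 5253*sqrt(2)/31768 + 243*6**(1/6)/2888 + 81*6**(1/6)*log(2)/304 + 27*6**(2/3)/256 + 12*sqrt(2)*log(2)/19
F(2/3) = -27*6**(1/6)*log(3)/52 - 9285*sqrt(2)/22984 + 81*6**(1/6)/338 + 27*6**(1/6)*log(2)/52 + 9*6**(2/3)/40 + 12*sqrt(2)*log(2)/13

back out the common scale on t: t on [0, 3/2); t**(3/2)*log(t) on [3/2, 2); t**(-7/2) on [2, ∞)
back out the shared t-power: sqrt(t) on [0, 3/2); t*log(t) on [3/2, 2); t**(-4) on [2, ∞)
along the cuts 3/4, 1, ℳ[f](s) splits into 3 integrals
∫ 2*t·t^(s-1) over [0, 3/4)
for t in [3/4, 1): the term is ∫ 2*sqrt(2)*t**(3/2)*log(2*t)·t^(s-1)
piece [1, ∞): integrate sqrt(2)/(16*t**(7/2)) against the kernel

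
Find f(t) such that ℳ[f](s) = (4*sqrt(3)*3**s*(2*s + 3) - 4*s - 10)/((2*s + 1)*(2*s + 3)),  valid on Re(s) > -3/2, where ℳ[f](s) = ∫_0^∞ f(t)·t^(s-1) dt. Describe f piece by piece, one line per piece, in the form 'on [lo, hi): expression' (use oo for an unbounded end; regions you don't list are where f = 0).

on [0, 1): t**(3/2)
on [1, 3): 2*sqrt(t)

linearity at 1 turns ℳ[f](s) into 2 summed integrals
∫ over [0, 1) of t**(3/2)·t^(s-1) joins the sum
between 1 and 3 the integrand is 2*sqrt(t)·t^(s-1)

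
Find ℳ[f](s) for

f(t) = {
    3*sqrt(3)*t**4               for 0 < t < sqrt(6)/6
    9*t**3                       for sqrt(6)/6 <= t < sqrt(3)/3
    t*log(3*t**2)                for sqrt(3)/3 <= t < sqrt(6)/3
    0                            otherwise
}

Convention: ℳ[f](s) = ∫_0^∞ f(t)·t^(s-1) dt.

back out the power substitution: 3*sqrt(3)*t**2 on [0, 1/6); 9*t**(3/2) on [1/6, 1/3); sqrt(t)*log(3*t) on [1/3, 2/3)
reversing the shared t-power: 3*sqrt(3)*t**(3/2) on [0, 1/6); 9*t on [1/6, 1/3); log(3*t) on [1/3, 2/3)
invert the common scale on t to get t**(3/2) on [0, 1/2); 3*t on [1/2, 1); log(t) on [1, 2)
split f at sqrt(6)/6, sqrt(3)/3: ℳ[f](s) collects 3 kernel integrals
on [0, sqrt(6)/6): add ∫ 3*sqrt(3)*t**4·t^(s-1) dt
on [sqrt(6)/6, sqrt(3)/3): add ∫ 9*t**3·t^(s-1) dt
[sqrt(3)/3, sqrt(6)/3) adds the kernel integral of t*log(3*t**2)

6**(1/2 - s/2)*(8*2**s*(s + 1)*(s + 3)*(s + 4)*log(2) - 16*2**s*(s + 3)*(s + 4) + 12*2**(s/2 + 1/2)*(s + 1)**2*(s + 4) + 8*2**(s/2 + 1/2)*(s + 3)*(s + 4) + sqrt(2)*(s + 1)**2*(s + 3) - 6*(s + 1)**2*(s + 4))/(24*(s + 1)**2*(s + 3)*(s + 4))
  Re(s) > -4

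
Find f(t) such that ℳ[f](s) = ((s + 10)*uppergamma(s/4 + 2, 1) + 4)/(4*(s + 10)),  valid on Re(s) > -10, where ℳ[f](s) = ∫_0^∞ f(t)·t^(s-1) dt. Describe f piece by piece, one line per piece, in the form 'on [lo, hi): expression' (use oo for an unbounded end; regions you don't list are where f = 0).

on [0, 1): t**10
on [1, oo): t**8*exp(-t**4)

peel off the power substitution: t**5 on [0, 1); t**4*exp(-t**2) on [1, ∞)
peel off the power substitution: t**(5/2) on [0, 1); t**2*exp(-t) on [1, ∞)
strip the shared t-power: sqrt(t) on [0, 1); exp(-t) on [1, ∞)
the 2 pieces separated at 1 each add one integral
for t in [0, 1): the term is ∫ t**10·t^(s-1)
segment 1 to ∞ holds t**8*exp(-t**4); add its integral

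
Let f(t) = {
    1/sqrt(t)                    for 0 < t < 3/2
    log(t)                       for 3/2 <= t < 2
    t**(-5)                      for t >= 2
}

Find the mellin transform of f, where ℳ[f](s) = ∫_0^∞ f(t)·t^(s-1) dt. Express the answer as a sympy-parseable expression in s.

reversing the shared t-power: sqrt(t) on [0, 3/2); t*log(t) on [3/2, 2); t**(-4) on [2, ∞)
integrate the 3 segments split at 3/2, 2, then add the results
[0, 3/2) adds the kernel integral of 1/sqrt(t)
∫ log(t)·t^(s-1) over [3/2, 2)
for t in [2, ∞): the term is ∫ t**(-5)·t^(s-1)

2**(1 - s)*(32*2**(2*s - 2)*(s - 5)*(s - 1)*(2*s - 1)*log(2) - 32*2**(2*s - 2)*(s - 5)*(2*s - 1) + 32*2**(2*s - 2)*(s - 5)*(2*s - 1)*log(2) - 2**(2*s - 2)*(2*s - 1)*(2*s + (s - 1)**2 - 1) - 24*3**(s - 1)*(s - 5)*(s - 1)*(2*s - 1)*log(3) + 24*3**(s - 1)*(s - 5)*(s - 1)*(2*s - 1)*log(2) - 24*3**(s - 1)*(s - 5)*(2*s - 1)*log(3) + 24*3**(s - 1)*(s - 5)*(2*s - 1)*log(2) + 24*3**(s - 1)*(s - 5)*(2*s - 1) + 16*3**(s - 1)*sqrt(6)*(s - 5)*(2*s + (s - 1)**2 - 1))/(16*(s - 5)*(2*s - 1)*(2*s + (s - 1)**2 - 1))
  1/2 < Re(s) < 5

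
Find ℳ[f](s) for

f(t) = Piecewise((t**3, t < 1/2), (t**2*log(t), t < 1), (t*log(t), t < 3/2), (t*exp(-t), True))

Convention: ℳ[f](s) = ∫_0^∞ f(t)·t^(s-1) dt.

the shared t-power comes off first: t**2 on [0, 1/2); t*log(t) on [1/2, 1); log(t) on [1, 3/2); …
along the cuts 1/2, 1, 3/2, ℳ[f](s) splits into 4 integrals
piece [0, 1/2): integrate t**3 against the kernel
[1/2, 1) adds the kernel integral of t**2*log(t)
over [1, 3/2), the kernel integral of t*log(t) enters the sum
between 3/2 and ∞ the integrand is t*exp(-t)·t^(s-1)

(8*2**s*(s + 1)**2*(s + 3)*(2*s + (s + 1)**2 + 3)*uppergamma(s + 1, 3/2) - 8*2**s*(s + 1)**2*(s + 3) + 8*2**s*(s + 3)*(2*s + (s + 1)**2 + 3) + 3**s*(s + 1)*(s + 3)*(-12*log(2) + 12*log(3))*(2*s + (s + 1)**2 + 3) - 12*3**s*(s + 3)*(2*s + (s + 1)**2 + 3) + (s + 1)**3*(s + 3)*log(4) + (s + 1)**2*(s + 3)*log(4) + 2*(s + 1)**2*(s + 3) + (s + 1)**2*(2*s + (s + 1)**2 + 3))/(8*2**s*(s + 1)**2*(s + 3)*(2*s + (s + 1)**2 + 3))
  Re(s) > -3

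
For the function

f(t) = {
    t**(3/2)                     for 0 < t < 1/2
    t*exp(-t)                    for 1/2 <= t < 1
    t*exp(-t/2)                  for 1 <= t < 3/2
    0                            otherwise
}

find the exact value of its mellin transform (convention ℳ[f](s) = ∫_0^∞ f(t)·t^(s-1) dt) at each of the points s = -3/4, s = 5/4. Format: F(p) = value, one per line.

F(-3/4) = -2**(1/4)*uppergamma(1/4, 3/4) - uppergamma(1/4, 1) + uppergamma(1/4, 1/2) + 2**(1/4)*uppergamma(1/4, 1/2) + 2*2**(1/4)/3
F(5/4) = -4*2**(1/4)*uppergamma(9/4, 3/4) - uppergamma(9/4, 1) + 2**(1/4)/22 + uppergamma(9/4, 1/2) + 4*2**(1/4)*uppergamma(9/4, 1/2)

strip the shared t-power: sqrt(t) on [0, 1/2); exp(-t) on [1/2, 1); exp(-t/2) on [1, 3/2)
treat the 3 regions marked off by 1/2, 1 separately and sum
piece [0, 1/2): integrate t**(3/2) against the kernel
∫ over [1/2, 1) of t*exp(-t)·t^(s-1) joins the sum
∫ over [1, 3/2) of t*exp(-t/2)·t^(s-1) joins the sum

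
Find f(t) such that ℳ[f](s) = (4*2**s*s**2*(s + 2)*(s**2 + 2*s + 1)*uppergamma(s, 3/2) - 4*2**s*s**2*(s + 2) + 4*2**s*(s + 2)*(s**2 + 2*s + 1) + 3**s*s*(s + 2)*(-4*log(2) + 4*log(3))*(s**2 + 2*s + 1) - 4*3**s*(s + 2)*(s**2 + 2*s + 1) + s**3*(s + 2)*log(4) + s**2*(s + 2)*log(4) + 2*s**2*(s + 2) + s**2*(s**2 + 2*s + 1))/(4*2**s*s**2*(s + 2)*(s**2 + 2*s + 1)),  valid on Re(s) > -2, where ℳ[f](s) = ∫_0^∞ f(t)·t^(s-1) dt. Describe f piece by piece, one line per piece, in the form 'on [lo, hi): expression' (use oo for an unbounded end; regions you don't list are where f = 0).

on [0, 1/2): t**2
on [1/2, 1): t*log(t)
on [1, 3/2): log(t)
on [3/2, oo): exp(-t)

f breaks at 1/2, 1, 3/2 into 4 integrals to sum
on [0, 1/2) integrate f = t**2 against the kernel
for t in [1/2, 1): the term is ∫ t*log(t)·t^(s-1)
segment [1, 3/2) carries log(t); integrate it
for t in [3/2, ∞): the term is ∫ exp(-t)·t^(s-1)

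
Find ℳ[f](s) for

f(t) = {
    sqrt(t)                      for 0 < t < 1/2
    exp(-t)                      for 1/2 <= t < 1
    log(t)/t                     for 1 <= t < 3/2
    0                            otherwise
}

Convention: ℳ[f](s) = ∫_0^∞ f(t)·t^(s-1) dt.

(3*2**s*(2*s + 1)*(s**2 - 2*s + 1)*uppergamma(s, 1/2) - 3*2**s*(2*s + 1)*(s**2 - 2*s + 1)*uppergamma(s, 1) + 3*2**s*(2*s + 1) + 3**s*s*(2*s + 1)*(-2*log(2) + 2*log(3)) - 2*3**s*(2*s + 1) + 3**s*(2*s + 1)*(-2*log(3) + 2*log(2)) + 3*sqrt(2)*(s**2 - 2*s + 1))/(3*2**s*(2*s + 1)*(s**2 - 2*s + 1))
  Re(s) > -1/2

integrate the 3 segments split at 1/2, 1, then add the results
∫ sqrt(t)·t^(s-1) over [0, 1/2)
on [1/2, 1): add ∫ exp(-t)·t^(s-1) dt
∫ log(t)/t·t^(s-1) over [1, 3/2)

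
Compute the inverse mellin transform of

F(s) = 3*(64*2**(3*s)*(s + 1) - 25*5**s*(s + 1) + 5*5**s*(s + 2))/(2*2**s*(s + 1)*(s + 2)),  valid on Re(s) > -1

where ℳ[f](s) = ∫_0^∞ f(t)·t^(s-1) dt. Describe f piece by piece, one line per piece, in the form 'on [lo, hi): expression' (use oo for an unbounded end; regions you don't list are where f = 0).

on [0, 5/2): 3*t
on [5/2, 4): 6*t**2

decompose at 5/2; ℳ[f](s) sums the 2 pieces' integrals
over [0, 5/2), the kernel integral of 3*t enters the sum
for t in [5/2, 4): the term is ∫ 6*t**2·t^(s-1)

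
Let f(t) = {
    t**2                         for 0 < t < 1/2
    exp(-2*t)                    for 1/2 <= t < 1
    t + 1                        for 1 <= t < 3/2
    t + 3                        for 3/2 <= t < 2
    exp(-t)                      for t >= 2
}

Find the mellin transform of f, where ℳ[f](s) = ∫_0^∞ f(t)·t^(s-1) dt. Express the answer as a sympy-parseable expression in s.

(20*2**(2*s)*s*(s + 2) + 12*2**(2*s)*(s + 2) + 4*2**s*s*(s + 1)*(s + 2)*uppergamma(s, 2) - 8*2**s*s*(s + 2) - 4*2**s*(s + 2) - 8*3**s*s*(s + 2) - 8*3**s*(s + 2) + 4*s*(s + 1)*(s + 2)*uppergamma(s, 1) - 4*s*(s + 1)*(s + 2)*uppergamma(s, 2) + s*(s + 1))/(4*2**s*s*(s + 1)*(s + 2))
  Re(s) > -2

linearity at 1/2, 1, 3/2, 2 turns ℳ[f](s) into 5 summed integrals
[0, 1/2) adds the kernel integral of t**2
segment [1/2, 1) carries exp(-2*t); integrate it
on [1, 3/2) integrate f = (t + 1) against the kernel
over [3/2, 2), the kernel integral of (t + 3) enters the sum
on [2, ∞): add ∫ exp(-t)·t^(s-1) dt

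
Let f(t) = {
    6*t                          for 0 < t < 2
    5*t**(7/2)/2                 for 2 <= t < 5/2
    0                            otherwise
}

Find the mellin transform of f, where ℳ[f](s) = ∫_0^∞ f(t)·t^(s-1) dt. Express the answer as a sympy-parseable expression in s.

cuts at 2: linearity sums the 2 kernel integrals
over [0, 2), the kernel integral of 6*t enters the sum
piece [2, 5/2): integrate 5*t**(7/2)/2 against the kernel

(6*2**(s + 1)*(2*s + 7) - 5*2**(s + 7/2)*(s + 1) + 5*(5/2)**(s + 7/2)*(s + 1))/((s + 1)*(2*s + 7))
  Re(s) > -1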